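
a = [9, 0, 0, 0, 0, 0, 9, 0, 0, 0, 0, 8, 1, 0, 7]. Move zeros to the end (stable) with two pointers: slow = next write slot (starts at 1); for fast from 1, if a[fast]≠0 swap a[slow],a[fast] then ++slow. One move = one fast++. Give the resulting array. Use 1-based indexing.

slow=1 fast=1: a[fast]=9≠0 swap→a[1]=9, slow++,fast++
slow=2 fast=2: a[fast]=0, fast++
slow=2 fast=3: a[fast]=0, fast++
slow=2 fast=4: a[fast]=0, fast++
slow=2 fast=5: a[fast]=0, fast++
slow=2 fast=6: a[fast]=0, fast++
slow=2 fast=7: a[fast]=9≠0 swap→a[2]=9, slow++,fast++
slow=3 fast=8: a[fast]=0, fast++
slow=3 fast=9: a[fast]=0, fast++
slow=3 fast=10: a[fast]=0, fast++
slow=3 fast=11: a[fast]=0, fast++
slow=3 fast=12: a[fast]=8≠0 swap→a[3]=8, slow++,fast++
slow=4 fast=13: a[fast]=1≠0 swap→a[4]=1, slow++,fast++
slow=5 fast=14: a[fast]=0, fast++
slow=5 fast=15: a[fast]=7≠0 swap→a[5]=7, slow++,fast++

[9, 9, 8, 1, 7, 0, 0, 0, 0, 0, 0, 0, 0, 0, 0]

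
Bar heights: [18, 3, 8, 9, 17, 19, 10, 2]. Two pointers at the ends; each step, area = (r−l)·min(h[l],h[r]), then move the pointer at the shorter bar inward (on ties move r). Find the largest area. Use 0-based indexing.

l=0 r=7: min(18,2)*7=14 best=14 *, r--
l=0 r=6: min(18,10)*6=60 best=60 *, r--
l=0 r=5: min(18,19)*5=90 best=90 *, l++
l=1 r=5: min(3,19)*4=12 best=90, l++
l=2 r=5: min(8,19)*3=24 best=90, l++
l=3 r=5: min(9,19)*2=18 best=90, l++
l=4 r=5: min(17,19)*1=17 best=90, l++

max area = 90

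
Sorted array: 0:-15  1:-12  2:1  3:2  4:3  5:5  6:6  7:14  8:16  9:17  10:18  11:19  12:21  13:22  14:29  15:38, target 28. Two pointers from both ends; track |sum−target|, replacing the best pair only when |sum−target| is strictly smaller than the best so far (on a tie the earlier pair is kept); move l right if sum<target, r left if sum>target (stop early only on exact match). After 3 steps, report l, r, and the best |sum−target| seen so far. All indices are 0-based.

l=2, r=14, best |Δ|=2

[0,15] -15+38=23 d=5 * → l++
[1,15] -12+38=26 d=2 * → l++
[2,15] 1+38=39 d=11 → r--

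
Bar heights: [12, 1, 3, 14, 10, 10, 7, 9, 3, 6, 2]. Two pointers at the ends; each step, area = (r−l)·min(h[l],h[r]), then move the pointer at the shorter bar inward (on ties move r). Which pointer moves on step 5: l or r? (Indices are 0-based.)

l=0 r=10: min(12,2)*10=20 best=20 *, r--
l=0 r=9: min(12,6)*9=54 best=54 *, r--
l=0 r=8: min(12,3)*8=24 best=54, r--
l=0 r=7: min(12,9)*7=63 best=63 *, r--
l=0 r=6: min(12,7)*6=42 best=63, r--

r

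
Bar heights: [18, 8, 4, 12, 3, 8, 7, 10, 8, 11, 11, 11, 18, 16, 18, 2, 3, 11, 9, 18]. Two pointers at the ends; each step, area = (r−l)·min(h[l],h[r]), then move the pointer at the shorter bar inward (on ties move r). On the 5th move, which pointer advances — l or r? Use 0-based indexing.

l=0 r=19: min(18,18)*19=342 best=342 *, r--
l=0 r=18: min(18,9)*18=162 best=342, r--
l=0 r=17: min(18,11)*17=187 best=342, r--
l=0 r=16: min(18,3)*16=48 best=342, r--
l=0 r=15: min(18,2)*15=30 best=342, r--

r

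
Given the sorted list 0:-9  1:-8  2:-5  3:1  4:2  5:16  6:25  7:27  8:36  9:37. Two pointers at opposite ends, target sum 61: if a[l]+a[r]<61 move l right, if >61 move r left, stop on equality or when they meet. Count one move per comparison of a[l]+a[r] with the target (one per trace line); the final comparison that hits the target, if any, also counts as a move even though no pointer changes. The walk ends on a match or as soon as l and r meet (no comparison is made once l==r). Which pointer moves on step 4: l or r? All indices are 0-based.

l

[0,9] -9+37=28 <61 → l++
[1,9] -8+37=29 <61 → l++
[2,9] -5+37=32 <61 → l++
[3,9] 1+37=38 <61 → l++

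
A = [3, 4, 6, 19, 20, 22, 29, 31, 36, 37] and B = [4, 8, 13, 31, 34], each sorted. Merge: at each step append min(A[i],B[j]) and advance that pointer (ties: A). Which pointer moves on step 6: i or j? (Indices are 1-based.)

j

i=1 j=1: A[i]=3<=B[j]=4 take 3, i++
i=2 j=1: A[i]=4<=B[j]=4 take 4, i++
i=3 j=1: A[i]=6>B[j]=4 take 4, j++
i=3 j=2: A[i]=6<=B[j]=8 take 6, i++
i=4 j=2: A[i]=19>B[j]=8 take 8, j++
i=4 j=3: A[i]=19>B[j]=13 take 13, j++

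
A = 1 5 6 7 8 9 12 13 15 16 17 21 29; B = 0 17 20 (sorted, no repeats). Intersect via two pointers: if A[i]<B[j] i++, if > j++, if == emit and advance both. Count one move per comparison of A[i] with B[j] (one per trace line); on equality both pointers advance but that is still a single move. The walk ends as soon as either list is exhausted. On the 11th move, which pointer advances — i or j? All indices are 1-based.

i

i=1 j=1: 1>0, j++
i=1 j=2: 1<17, i++
i=2 j=2: 5<17, i++
i=3 j=2: 6<17, i++
i=4 j=2: 7<17, i++
i=5 j=2: 8<17, i++
i=6 j=2: 9<17, i++
i=7 j=2: 12<17, i++
i=8 j=2: 13<17, i++
i=9 j=2: 15<17, i++
i=10 j=2: 16<17, i++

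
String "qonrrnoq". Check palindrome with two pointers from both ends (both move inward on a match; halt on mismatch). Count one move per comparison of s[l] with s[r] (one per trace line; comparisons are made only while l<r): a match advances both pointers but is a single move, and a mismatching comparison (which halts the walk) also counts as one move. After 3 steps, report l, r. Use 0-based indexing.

[0,7] 'q'=='q' → l++,r--
[1,6] 'o'=='o' → l++,r--
[2,5] 'n'=='n' → l++,r--

l=3, r=4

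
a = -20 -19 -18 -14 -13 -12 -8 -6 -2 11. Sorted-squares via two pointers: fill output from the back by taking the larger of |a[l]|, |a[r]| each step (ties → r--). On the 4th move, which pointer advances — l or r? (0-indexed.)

[0,9] |-20|>|11| out[9]=400 → l++
[1,9] |-19|>|11| out[8]=361 → l++
[2,9] |-18|>|11| out[7]=324 → l++
[3,9] |-14|>|11| out[6]=196 → l++

l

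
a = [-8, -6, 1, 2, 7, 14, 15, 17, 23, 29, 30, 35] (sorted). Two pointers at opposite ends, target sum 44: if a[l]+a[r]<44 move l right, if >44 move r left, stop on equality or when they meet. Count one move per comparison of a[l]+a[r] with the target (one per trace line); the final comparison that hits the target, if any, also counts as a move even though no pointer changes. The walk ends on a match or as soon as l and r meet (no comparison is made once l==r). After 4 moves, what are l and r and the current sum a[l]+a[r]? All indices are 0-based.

[0,11] -8+35=27 <44 → l++
[1,11] -6+35=29 <44 → l++
[2,11] 1+35=36 <44 → l++
[3,11] 2+35=37 <44 → l++

l=4, r=11, sum=42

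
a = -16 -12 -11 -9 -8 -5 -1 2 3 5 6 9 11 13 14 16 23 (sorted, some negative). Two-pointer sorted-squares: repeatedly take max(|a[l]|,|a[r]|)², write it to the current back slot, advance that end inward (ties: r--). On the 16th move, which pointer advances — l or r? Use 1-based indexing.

r

l=1 r=17: |-16|<=|23| out[17]=529, r--
l=1 r=16: |-16|<=|16| out[16]=256, r--
l=1 r=15: |-16|>|14| out[15]=256, l++
l=2 r=15: |-12|<=|14| out[14]=196, r--
l=2 r=14: |-12|<=|13| out[13]=169, r--
l=2 r=13: |-12|>|11| out[12]=144, l++
l=3 r=13: |-11|<=|11| out[11]=121, r--
l=3 r=12: |-11|>|9| out[10]=121, l++
l=4 r=12: |-9|<=|9| out[9]=81, r--
l=4 r=11: |-9|>|6| out[8]=81, l++
l=5 r=11: |-8|>|6| out[7]=64, l++
l=6 r=11: |-5|<=|6| out[6]=36, r--
l=6 r=10: |-5|<=|5| out[5]=25, r--
l=6 r=9: |-5|>|3| out[4]=25, l++
l=7 r=9: |-1|<=|3| out[3]=9, r--
l=7 r=8: |-1|<=|2| out[2]=4, r--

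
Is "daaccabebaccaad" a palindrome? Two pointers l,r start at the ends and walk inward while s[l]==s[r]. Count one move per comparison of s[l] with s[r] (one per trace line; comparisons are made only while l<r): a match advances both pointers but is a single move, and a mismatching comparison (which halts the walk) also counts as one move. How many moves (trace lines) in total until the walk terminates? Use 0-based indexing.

7 moves

[0,14] 'd'=='d' → l++,r--
[1,13] 'a'=='a' → l++,r--
[2,12] 'a'=='a' → l++,r--
[3,11] 'c'=='c' → l++,r--
[4,10] 'c'=='c' → l++,r--
[5,9] 'a'=='a' → l++,r--
[6,8] 'b'=='b' → l++,r--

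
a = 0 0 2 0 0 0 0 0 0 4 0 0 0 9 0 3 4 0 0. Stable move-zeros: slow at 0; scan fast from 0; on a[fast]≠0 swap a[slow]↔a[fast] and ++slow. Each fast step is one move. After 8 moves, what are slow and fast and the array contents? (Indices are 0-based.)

(s=0,f=0) a[fast]=0 → fast++
(s=0,f=1) a[fast]=0 → fast++
(s=0,f=2) a[fast]=2≠0 swap→a[0]=2 → slow++,fast++
(s=1,f=3) a[fast]=0 → fast++
(s=1,f=4) a[fast]=0 → fast++
(s=1,f=5) a[fast]=0 → fast++
(s=1,f=6) a[fast]=0 → fast++
(s=1,f=7) a[fast]=0 → fast++

slow=1, fast=8, a=[2, 0, 0, 0, 0, 0, 0, 0, 0, 4, 0, 0, 0, 9, 0, 3, 4, 0, 0]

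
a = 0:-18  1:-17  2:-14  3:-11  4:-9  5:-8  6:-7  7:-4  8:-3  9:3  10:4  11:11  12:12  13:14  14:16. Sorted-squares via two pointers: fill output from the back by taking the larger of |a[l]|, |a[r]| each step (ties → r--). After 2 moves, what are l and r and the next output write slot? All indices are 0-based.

l=2, r=14, next write slot=12

l=0 r=14: |-18|>|16| out[14]=324, l++
l=1 r=14: |-17|>|16| out[13]=289, l++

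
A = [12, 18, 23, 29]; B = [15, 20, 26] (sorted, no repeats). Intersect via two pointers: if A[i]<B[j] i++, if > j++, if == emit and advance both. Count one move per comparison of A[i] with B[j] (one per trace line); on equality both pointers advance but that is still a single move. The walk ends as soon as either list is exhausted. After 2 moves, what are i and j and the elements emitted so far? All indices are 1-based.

i=1 j=1: 12<15, i++
i=2 j=1: 18>15, j++

i=2, j=2, emitted=[]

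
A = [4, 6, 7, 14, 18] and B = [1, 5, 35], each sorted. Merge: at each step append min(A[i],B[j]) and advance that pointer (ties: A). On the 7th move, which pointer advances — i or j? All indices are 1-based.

i

[i=1,j=1] A[i]=4>B[j]=1 take 1 → j++
[i=1,j=2] A[i]=4<=B[j]=5 take 4 → i++
[i=2,j=2] A[i]=6>B[j]=5 take 5 → j++
[i=2,j=3] A[i]=6<=B[j]=35 take 6 → i++
[i=3,j=3] A[i]=7<=B[j]=35 take 7 → i++
[i=4,j=3] A[i]=14<=B[j]=35 take 14 → i++
[i=5,j=3] A[i]=18<=B[j]=35 take 18 → i++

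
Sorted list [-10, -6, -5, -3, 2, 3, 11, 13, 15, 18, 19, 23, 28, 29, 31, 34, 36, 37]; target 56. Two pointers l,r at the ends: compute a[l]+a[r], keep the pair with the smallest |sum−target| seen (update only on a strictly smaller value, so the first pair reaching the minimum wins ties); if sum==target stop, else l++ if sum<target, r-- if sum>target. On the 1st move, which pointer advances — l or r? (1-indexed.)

l

[1,18] -10+37=27 d=29 * → l++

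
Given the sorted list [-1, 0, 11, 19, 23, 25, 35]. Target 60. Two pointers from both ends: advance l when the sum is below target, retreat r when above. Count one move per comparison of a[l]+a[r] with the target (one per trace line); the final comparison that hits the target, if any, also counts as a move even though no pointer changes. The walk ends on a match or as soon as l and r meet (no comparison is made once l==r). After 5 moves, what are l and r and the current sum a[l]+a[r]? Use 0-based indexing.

l=0 r=6: -1+35=34 <60, l++
l=1 r=6: 0+35=35 <60, l++
l=2 r=6: 11+35=46 <60, l++
l=3 r=6: 19+35=54 <60, l++
l=4 r=6: 23+35=58 <60, l++

l=5, r=6, sum=60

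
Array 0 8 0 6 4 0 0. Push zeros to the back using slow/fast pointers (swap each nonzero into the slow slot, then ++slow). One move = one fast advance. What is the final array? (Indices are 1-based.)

[8, 6, 4, 0, 0, 0, 0]

slow=1 fast=1: a[fast]=0, fast++
slow=1 fast=2: a[fast]=8≠0 swap→a[1]=8, slow++,fast++
slow=2 fast=3: a[fast]=0, fast++
slow=2 fast=4: a[fast]=6≠0 swap→a[2]=6, slow++,fast++
slow=3 fast=5: a[fast]=4≠0 swap→a[3]=4, slow++,fast++
slow=4 fast=6: a[fast]=0, fast++
slow=4 fast=7: a[fast]=0, fast++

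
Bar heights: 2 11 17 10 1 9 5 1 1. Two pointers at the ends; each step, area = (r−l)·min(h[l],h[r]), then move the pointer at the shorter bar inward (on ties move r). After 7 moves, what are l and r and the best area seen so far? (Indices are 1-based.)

l=2, r=3, best area=36

[1,9] min(2,1)*8=8 best=8 * → r--
[1,8] min(2,1)*7=7 best=8 → r--
[1,7] min(2,5)*6=12 best=12 * → l++
[2,7] min(11,5)*5=25 best=25 * → r--
[2,6] min(11,9)*4=36 best=36 * → r--
[2,5] min(11,1)*3=3 best=36 → r--
[2,4] min(11,10)*2=20 best=36 → r--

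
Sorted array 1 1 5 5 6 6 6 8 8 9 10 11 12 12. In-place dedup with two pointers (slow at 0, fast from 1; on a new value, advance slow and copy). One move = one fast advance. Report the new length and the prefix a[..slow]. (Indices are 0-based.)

slow=0 fast=1: a[fast]=1=a[slow] dup, fast++
slow=0 fast=2: a[fast]=5≠a[slow]=1 write a[1]=5, slow++,fast++
slow=1 fast=3: a[fast]=5=a[slow] dup, fast++
slow=1 fast=4: a[fast]=6≠a[slow]=5 write a[2]=6, slow++,fast++
slow=2 fast=5: a[fast]=6=a[slow] dup, fast++
slow=2 fast=6: a[fast]=6=a[slow] dup, fast++
slow=2 fast=7: a[fast]=8≠a[slow]=6 write a[3]=8, slow++,fast++
slow=3 fast=8: a[fast]=8=a[slow] dup, fast++
slow=3 fast=9: a[fast]=9≠a[slow]=8 write a[4]=9, slow++,fast++
slow=4 fast=10: a[fast]=10≠a[slow]=9 write a[5]=10, slow++,fast++
slow=5 fast=11: a[fast]=11≠a[slow]=10 write a[6]=11, slow++,fast++
slow=6 fast=12: a[fast]=12≠a[slow]=11 write a[7]=12, slow++,fast++
slow=7 fast=13: a[fast]=12=a[slow] dup, fast++

length 8; prefix = [1, 5, 6, 8, 9, 10, 11, 12]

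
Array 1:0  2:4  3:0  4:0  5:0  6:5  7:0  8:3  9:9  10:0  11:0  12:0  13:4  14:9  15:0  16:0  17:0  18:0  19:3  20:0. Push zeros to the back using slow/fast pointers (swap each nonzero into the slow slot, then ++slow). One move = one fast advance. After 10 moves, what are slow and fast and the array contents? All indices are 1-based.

slow=1 fast=1: a[fast]=0, fast++
slow=1 fast=2: a[fast]=4≠0 swap→a[1]=4, slow++,fast++
slow=2 fast=3: a[fast]=0, fast++
slow=2 fast=4: a[fast]=0, fast++
slow=2 fast=5: a[fast]=0, fast++
slow=2 fast=6: a[fast]=5≠0 swap→a[2]=5, slow++,fast++
slow=3 fast=7: a[fast]=0, fast++
slow=3 fast=8: a[fast]=3≠0 swap→a[3]=3, slow++,fast++
slow=4 fast=9: a[fast]=9≠0 swap→a[4]=9, slow++,fast++
slow=5 fast=10: a[fast]=0, fast++

slow=5, fast=11, a=[4, 5, 3, 9, 0, 0, 0, 0, 0, 0, 0, 0, 4, 9, 0, 0, 0, 0, 3, 0]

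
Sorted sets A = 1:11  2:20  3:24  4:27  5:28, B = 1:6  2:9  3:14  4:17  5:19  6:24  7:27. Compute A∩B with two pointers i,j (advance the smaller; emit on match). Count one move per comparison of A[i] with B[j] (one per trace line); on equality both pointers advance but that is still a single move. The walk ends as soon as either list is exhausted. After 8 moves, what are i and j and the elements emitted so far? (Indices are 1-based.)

i=4, j=7, emitted=[24]

[i=1,j=1] 11>6 → j++
[i=1,j=2] 11>9 → j++
[i=1,j=3] 11<14 → i++
[i=2,j=3] 20>14 → j++
[i=2,j=4] 20>17 → j++
[i=2,j=5] 20>19 → j++
[i=2,j=6] 20<24 → i++
[i=3,j=6] 24==24 emit → i++,j++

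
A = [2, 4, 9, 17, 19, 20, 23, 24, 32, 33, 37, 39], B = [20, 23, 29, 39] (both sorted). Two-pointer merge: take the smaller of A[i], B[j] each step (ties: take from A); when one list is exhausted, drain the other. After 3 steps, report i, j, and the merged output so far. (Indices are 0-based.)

i=3, j=0, merged so far=[2, 4, 9]

[i=0,j=0] A[i]=2<=B[j]=20 take 2 → i++
[i=1,j=0] A[i]=4<=B[j]=20 take 4 → i++
[i=2,j=0] A[i]=9<=B[j]=20 take 9 → i++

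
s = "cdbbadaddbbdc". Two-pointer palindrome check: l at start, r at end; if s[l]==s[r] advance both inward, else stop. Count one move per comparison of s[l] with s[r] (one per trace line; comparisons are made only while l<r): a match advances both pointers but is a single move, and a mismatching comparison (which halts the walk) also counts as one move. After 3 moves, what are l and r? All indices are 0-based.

l=3, r=9

l=0 r=12: 'c'=='c', l++,r--
l=1 r=11: 'd'=='d', l++,r--
l=2 r=10: 'b'=='b', l++,r--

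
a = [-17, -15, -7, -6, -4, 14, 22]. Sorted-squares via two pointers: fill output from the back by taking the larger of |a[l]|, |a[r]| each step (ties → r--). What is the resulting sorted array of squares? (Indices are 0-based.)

[16, 36, 49, 196, 225, 289, 484]

[0,6] |-17|<=|22| out[6]=484 → r--
[0,5] |-17|>|14| out[5]=289 → l++
[1,5] |-15|>|14| out[4]=225 → l++
[2,5] |-7|<=|14| out[3]=196 → r--
[2,4] |-7|>|-4| out[2]=49 → l++
[3,4] |-6|>|-4| out[1]=36 → l++
[4,4] |-4|<=|-4| out[0]=16 → r--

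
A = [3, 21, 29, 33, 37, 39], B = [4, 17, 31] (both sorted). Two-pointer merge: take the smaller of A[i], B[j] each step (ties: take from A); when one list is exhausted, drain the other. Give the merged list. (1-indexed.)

[i=1,j=1] A[i]=3<=B[j]=4 take 3 → i++
[i=2,j=1] A[i]=21>B[j]=4 take 4 → j++
[i=2,j=2] A[i]=21>B[j]=17 take 17 → j++
[i=2,j=3] A[i]=21<=B[j]=31 take 21 → i++
[i=3,j=3] A[i]=29<=B[j]=31 take 29 → i++
[i=4,j=3] A[i]=33>B[j]=31 take 31 → j++
[i=4,j=4] B done, take A[i]=33 → i++
[i=5,j=4] B done, take A[i]=37 → i++
[i=6,j=4] B done, take A[i]=39 → i++

[3, 4, 17, 21, 29, 31, 33, 37, 39]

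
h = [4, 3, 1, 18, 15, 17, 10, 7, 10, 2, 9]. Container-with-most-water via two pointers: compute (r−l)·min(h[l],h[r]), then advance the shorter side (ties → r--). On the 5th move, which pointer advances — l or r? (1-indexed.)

l=1 r=11: min(4,9)*10=40 best=40 *, l++
l=2 r=11: min(3,9)*9=27 best=40, l++
l=3 r=11: min(1,9)*8=8 best=40, l++
l=4 r=11: min(18,9)*7=63 best=63 *, r--
l=4 r=10: min(18,2)*6=12 best=63, r--

r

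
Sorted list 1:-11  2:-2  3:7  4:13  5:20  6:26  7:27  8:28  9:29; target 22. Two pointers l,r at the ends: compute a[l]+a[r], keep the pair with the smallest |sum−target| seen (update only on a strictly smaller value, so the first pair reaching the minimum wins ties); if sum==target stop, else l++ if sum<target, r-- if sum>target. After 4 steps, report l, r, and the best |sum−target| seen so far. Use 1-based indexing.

[1,9] -11+29=18 d=4 * → l++
[2,9] -2+29=27 d=5 → r--
[2,8] -2+28=26 d=4 → r--
[2,7] -2+27=25 d=3 * → r--

l=2, r=6, best |Δ|=3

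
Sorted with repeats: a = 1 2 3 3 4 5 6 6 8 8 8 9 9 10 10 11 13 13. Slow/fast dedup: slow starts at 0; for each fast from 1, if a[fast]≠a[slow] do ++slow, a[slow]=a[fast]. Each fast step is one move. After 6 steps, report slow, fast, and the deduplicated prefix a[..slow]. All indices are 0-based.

slow=5, fast=7, prefix=[1, 2, 3, 4, 5, 6]

(s=0,f=1) a[fast]=2≠a[slow]=1 write a[1]=2 → slow++,fast++
(s=1,f=2) a[fast]=3≠a[slow]=2 write a[2]=3 → slow++,fast++
(s=2,f=3) a[fast]=3=a[slow] dup → fast++
(s=2,f=4) a[fast]=4≠a[slow]=3 write a[3]=4 → slow++,fast++
(s=3,f=5) a[fast]=5≠a[slow]=4 write a[4]=5 → slow++,fast++
(s=4,f=6) a[fast]=6≠a[slow]=5 write a[5]=6 → slow++,fast++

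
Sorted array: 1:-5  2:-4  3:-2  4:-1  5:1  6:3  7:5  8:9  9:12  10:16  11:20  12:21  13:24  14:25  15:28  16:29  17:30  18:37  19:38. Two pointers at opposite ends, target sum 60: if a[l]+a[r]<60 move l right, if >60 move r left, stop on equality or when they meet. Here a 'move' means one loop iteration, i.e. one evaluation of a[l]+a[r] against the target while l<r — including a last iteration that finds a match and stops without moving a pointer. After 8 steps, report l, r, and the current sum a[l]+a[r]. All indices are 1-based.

l=9, r=19, sum=50

l=1 r=19: -5+38=33 <60, l++
l=2 r=19: -4+38=34 <60, l++
l=3 r=19: -2+38=36 <60, l++
l=4 r=19: -1+38=37 <60, l++
l=5 r=19: 1+38=39 <60, l++
l=6 r=19: 3+38=41 <60, l++
l=7 r=19: 5+38=43 <60, l++
l=8 r=19: 9+38=47 <60, l++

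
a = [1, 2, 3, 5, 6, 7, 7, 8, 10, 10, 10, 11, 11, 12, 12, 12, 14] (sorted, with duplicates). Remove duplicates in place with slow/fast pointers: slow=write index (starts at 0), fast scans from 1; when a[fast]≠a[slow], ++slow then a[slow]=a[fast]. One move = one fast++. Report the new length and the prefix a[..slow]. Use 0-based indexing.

length 11; prefix = [1, 2, 3, 5, 6, 7, 8, 10, 11, 12, 14]

slow=0 fast=1: a[fast]=2≠a[slow]=1 write a[1]=2, slow++,fast++
slow=1 fast=2: a[fast]=3≠a[slow]=2 write a[2]=3, slow++,fast++
slow=2 fast=3: a[fast]=5≠a[slow]=3 write a[3]=5, slow++,fast++
slow=3 fast=4: a[fast]=6≠a[slow]=5 write a[4]=6, slow++,fast++
slow=4 fast=5: a[fast]=7≠a[slow]=6 write a[5]=7, slow++,fast++
slow=5 fast=6: a[fast]=7=a[slow] dup, fast++
slow=5 fast=7: a[fast]=8≠a[slow]=7 write a[6]=8, slow++,fast++
slow=6 fast=8: a[fast]=10≠a[slow]=8 write a[7]=10, slow++,fast++
slow=7 fast=9: a[fast]=10=a[slow] dup, fast++
slow=7 fast=10: a[fast]=10=a[slow] dup, fast++
slow=7 fast=11: a[fast]=11≠a[slow]=10 write a[8]=11, slow++,fast++
slow=8 fast=12: a[fast]=11=a[slow] dup, fast++
slow=8 fast=13: a[fast]=12≠a[slow]=11 write a[9]=12, slow++,fast++
slow=9 fast=14: a[fast]=12=a[slow] dup, fast++
slow=9 fast=15: a[fast]=12=a[slow] dup, fast++
slow=9 fast=16: a[fast]=14≠a[slow]=12 write a[10]=14, slow++,fast++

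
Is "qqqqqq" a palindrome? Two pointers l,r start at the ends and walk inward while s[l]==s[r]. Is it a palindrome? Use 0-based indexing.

[0,5] 'q'=='q' → l++,r--
[1,4] 'q'=='q' → l++,r--
[2,3] 'q'=='q' → l++,r--

palindrome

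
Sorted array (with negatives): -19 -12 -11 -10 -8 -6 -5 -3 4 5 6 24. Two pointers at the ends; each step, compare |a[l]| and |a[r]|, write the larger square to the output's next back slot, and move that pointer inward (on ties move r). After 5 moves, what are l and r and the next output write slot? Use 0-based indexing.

l=4, r=10, next write slot=6

[0,11] |-19|<=|24| out[11]=576 → r--
[0,10] |-19|>|6| out[10]=361 → l++
[1,10] |-12|>|6| out[9]=144 → l++
[2,10] |-11|>|6| out[8]=121 → l++
[3,10] |-10|>|6| out[7]=100 → l++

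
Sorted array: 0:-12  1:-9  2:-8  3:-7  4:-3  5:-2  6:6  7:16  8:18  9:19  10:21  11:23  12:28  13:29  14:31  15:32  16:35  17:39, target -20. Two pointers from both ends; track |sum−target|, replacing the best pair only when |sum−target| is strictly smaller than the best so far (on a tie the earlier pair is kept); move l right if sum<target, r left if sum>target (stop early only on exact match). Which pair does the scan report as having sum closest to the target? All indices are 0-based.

pair (-12, -8) with sum -20 (|Δ|=0)

[0,17] -12+39=27 d=47 * → r--
[0,16] -12+35=23 d=43 * → r--
[0,15] -12+32=20 d=40 * → r--
[0,14] -12+31=19 d=39 * → r--
[0,13] -12+29=17 d=37 * → r--
[0,12] -12+28=16 d=36 * → r--
[0,11] -12+23=11 d=31 * → r--
[0,10] -12+21=9 d=29 * → r--
[0,9] -12+19=7 d=27 * → r--
[0,8] -12+18=6 d=26 * → r--
[0,7] -12+16=4 d=24 * → r--
[0,6] -12+6=-6 d=14 * → r--
[0,5] -12+-2=-14 d=6 * → r--
[0,4] -12+-3=-15 d=5 * → r--
[0,3] -12+-7=-19 d=1 * → r--
[0,2] -12+-8=-20 d=0 * → stop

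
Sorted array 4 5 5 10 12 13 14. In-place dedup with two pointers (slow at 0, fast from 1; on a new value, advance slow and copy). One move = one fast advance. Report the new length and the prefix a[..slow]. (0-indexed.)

(s=0,f=1) a[fast]=5≠a[slow]=4 write a[1]=5 → slow++,fast++
(s=1,f=2) a[fast]=5=a[slow] dup → fast++
(s=1,f=3) a[fast]=10≠a[slow]=5 write a[2]=10 → slow++,fast++
(s=2,f=4) a[fast]=12≠a[slow]=10 write a[3]=12 → slow++,fast++
(s=3,f=5) a[fast]=13≠a[slow]=12 write a[4]=13 → slow++,fast++
(s=4,f=6) a[fast]=14≠a[slow]=13 write a[5]=14 → slow++,fast++

length 6; prefix = [4, 5, 10, 12, 13, 14]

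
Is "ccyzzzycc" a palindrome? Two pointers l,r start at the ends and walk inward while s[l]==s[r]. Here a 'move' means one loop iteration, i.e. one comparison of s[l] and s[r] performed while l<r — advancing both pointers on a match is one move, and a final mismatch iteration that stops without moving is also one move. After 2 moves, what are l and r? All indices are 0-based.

l=0 r=8: 'c'=='c', l++,r--
l=1 r=7: 'c'=='c', l++,r--

l=2, r=6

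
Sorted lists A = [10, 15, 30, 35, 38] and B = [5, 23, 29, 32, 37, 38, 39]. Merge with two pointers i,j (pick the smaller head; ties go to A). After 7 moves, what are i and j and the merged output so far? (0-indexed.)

i=0 j=0: A[i]=10>B[j]=5 take 5, j++
i=0 j=1: A[i]=10<=B[j]=23 take 10, i++
i=1 j=1: A[i]=15<=B[j]=23 take 15, i++
i=2 j=1: A[i]=30>B[j]=23 take 23, j++
i=2 j=2: A[i]=30>B[j]=29 take 29, j++
i=2 j=3: A[i]=30<=B[j]=32 take 30, i++
i=3 j=3: A[i]=35>B[j]=32 take 32, j++

i=3, j=4, merged so far=[5, 10, 15, 23, 29, 30, 32]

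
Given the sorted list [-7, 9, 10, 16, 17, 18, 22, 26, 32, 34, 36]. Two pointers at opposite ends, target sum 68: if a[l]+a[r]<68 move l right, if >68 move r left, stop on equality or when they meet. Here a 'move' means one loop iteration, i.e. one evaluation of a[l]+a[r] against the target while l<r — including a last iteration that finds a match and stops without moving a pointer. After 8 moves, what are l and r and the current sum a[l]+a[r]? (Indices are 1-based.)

l=9, r=11, sum=68

[1,11] -7+36=29 <68 → l++
[2,11] 9+36=45 <68 → l++
[3,11] 10+36=46 <68 → l++
[4,11] 16+36=52 <68 → l++
[5,11] 17+36=53 <68 → l++
[6,11] 18+36=54 <68 → l++
[7,11] 22+36=58 <68 → l++
[8,11] 26+36=62 <68 → l++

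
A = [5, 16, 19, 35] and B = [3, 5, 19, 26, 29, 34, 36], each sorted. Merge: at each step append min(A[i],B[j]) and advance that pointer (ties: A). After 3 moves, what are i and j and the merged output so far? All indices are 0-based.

[i=0,j=0] A[i]=5>B[j]=3 take 3 → j++
[i=0,j=1] A[i]=5<=B[j]=5 take 5 → i++
[i=1,j=1] A[i]=16>B[j]=5 take 5 → j++

i=1, j=2, merged so far=[3, 5, 5]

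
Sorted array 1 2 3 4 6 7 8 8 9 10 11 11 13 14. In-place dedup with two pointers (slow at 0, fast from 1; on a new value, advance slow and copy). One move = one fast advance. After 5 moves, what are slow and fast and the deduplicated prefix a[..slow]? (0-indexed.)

slow=5, fast=6, prefix=[1, 2, 3, 4, 6, 7]

slow=0 fast=1: a[fast]=2≠a[slow]=1 write a[1]=2, slow++,fast++
slow=1 fast=2: a[fast]=3≠a[slow]=2 write a[2]=3, slow++,fast++
slow=2 fast=3: a[fast]=4≠a[slow]=3 write a[3]=4, slow++,fast++
slow=3 fast=4: a[fast]=6≠a[slow]=4 write a[4]=6, slow++,fast++
slow=4 fast=5: a[fast]=7≠a[slow]=6 write a[5]=7, slow++,fast++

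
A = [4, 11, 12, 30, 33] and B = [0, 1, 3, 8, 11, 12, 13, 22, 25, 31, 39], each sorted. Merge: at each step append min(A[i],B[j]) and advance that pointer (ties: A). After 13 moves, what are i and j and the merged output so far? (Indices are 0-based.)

i=0 j=0: A[i]=4>B[j]=0 take 0, j++
i=0 j=1: A[i]=4>B[j]=1 take 1, j++
i=0 j=2: A[i]=4>B[j]=3 take 3, j++
i=0 j=3: A[i]=4<=B[j]=8 take 4, i++
i=1 j=3: A[i]=11>B[j]=8 take 8, j++
i=1 j=4: A[i]=11<=B[j]=11 take 11, i++
i=2 j=4: A[i]=12>B[j]=11 take 11, j++
i=2 j=5: A[i]=12<=B[j]=12 take 12, i++
i=3 j=5: A[i]=30>B[j]=12 take 12, j++
i=3 j=6: A[i]=30>B[j]=13 take 13, j++
i=3 j=7: A[i]=30>B[j]=22 take 22, j++
i=3 j=8: A[i]=30>B[j]=25 take 25, j++
i=3 j=9: A[i]=30<=B[j]=31 take 30, i++

i=4, j=9, merged so far=[0, 1, 3, 4, 8, 11, 11, 12, 12, 13, 22, 25, 30]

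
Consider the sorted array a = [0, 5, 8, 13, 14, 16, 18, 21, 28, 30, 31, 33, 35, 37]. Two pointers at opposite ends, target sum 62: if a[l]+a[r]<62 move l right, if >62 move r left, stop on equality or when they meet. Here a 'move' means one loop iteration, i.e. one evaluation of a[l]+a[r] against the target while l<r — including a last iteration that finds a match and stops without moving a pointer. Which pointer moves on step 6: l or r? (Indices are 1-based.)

l

l=1 r=14: 0+37=37 <62, l++
l=2 r=14: 5+37=42 <62, l++
l=3 r=14: 8+37=45 <62, l++
l=4 r=14: 13+37=50 <62, l++
l=5 r=14: 14+37=51 <62, l++
l=6 r=14: 16+37=53 <62, l++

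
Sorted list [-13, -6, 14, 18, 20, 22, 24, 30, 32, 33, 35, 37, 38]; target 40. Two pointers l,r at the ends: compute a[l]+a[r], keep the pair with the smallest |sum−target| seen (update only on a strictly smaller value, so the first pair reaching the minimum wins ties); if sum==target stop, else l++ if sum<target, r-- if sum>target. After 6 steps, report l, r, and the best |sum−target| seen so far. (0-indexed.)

[0,12] -13+38=25 d=15 * → l++
[1,12] -6+38=32 d=8 * → l++
[2,12] 14+38=52 d=12 → r--
[2,11] 14+37=51 d=11 → r--
[2,10] 14+35=49 d=9 → r--
[2,9] 14+33=47 d=7 * → r--

l=2, r=8, best |Δ|=7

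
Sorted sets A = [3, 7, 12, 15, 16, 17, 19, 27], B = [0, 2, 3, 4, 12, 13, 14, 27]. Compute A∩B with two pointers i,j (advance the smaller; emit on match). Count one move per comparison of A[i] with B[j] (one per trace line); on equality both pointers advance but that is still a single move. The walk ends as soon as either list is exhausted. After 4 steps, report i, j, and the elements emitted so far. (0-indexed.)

i=0 j=0: 3>0, j++
i=0 j=1: 3>2, j++
i=0 j=2: 3==3 emit, i++,j++
i=1 j=3: 7>4, j++

i=1, j=4, emitted=[3]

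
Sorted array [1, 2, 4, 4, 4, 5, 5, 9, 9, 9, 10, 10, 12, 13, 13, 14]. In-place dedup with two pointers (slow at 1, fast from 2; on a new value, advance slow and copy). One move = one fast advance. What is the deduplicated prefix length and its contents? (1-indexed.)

slow=1 fast=2: a[fast]=2≠a[slow]=1 write a[2]=2, slow++,fast++
slow=2 fast=3: a[fast]=4≠a[slow]=2 write a[3]=4, slow++,fast++
slow=3 fast=4: a[fast]=4=a[slow] dup, fast++
slow=3 fast=5: a[fast]=4=a[slow] dup, fast++
slow=3 fast=6: a[fast]=5≠a[slow]=4 write a[4]=5, slow++,fast++
slow=4 fast=7: a[fast]=5=a[slow] dup, fast++
slow=4 fast=8: a[fast]=9≠a[slow]=5 write a[5]=9, slow++,fast++
slow=5 fast=9: a[fast]=9=a[slow] dup, fast++
slow=5 fast=10: a[fast]=9=a[slow] dup, fast++
slow=5 fast=11: a[fast]=10≠a[slow]=9 write a[6]=10, slow++,fast++
slow=6 fast=12: a[fast]=10=a[slow] dup, fast++
slow=6 fast=13: a[fast]=12≠a[slow]=10 write a[7]=12, slow++,fast++
slow=7 fast=14: a[fast]=13≠a[slow]=12 write a[8]=13, slow++,fast++
slow=8 fast=15: a[fast]=13=a[slow] dup, fast++
slow=8 fast=16: a[fast]=14≠a[slow]=13 write a[9]=14, slow++,fast++

length 9; prefix = [1, 2, 4, 5, 9, 10, 12, 13, 14]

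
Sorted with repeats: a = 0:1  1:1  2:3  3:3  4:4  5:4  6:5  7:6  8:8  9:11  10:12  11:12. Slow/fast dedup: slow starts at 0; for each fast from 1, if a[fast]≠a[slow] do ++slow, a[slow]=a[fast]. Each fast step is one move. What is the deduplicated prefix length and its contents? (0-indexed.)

length 8; prefix = [1, 3, 4, 5, 6, 8, 11, 12]

(s=0,f=1) a[fast]=1=a[slow] dup → fast++
(s=0,f=2) a[fast]=3≠a[slow]=1 write a[1]=3 → slow++,fast++
(s=1,f=3) a[fast]=3=a[slow] dup → fast++
(s=1,f=4) a[fast]=4≠a[slow]=3 write a[2]=4 → slow++,fast++
(s=2,f=5) a[fast]=4=a[slow] dup → fast++
(s=2,f=6) a[fast]=5≠a[slow]=4 write a[3]=5 → slow++,fast++
(s=3,f=7) a[fast]=6≠a[slow]=5 write a[4]=6 → slow++,fast++
(s=4,f=8) a[fast]=8≠a[slow]=6 write a[5]=8 → slow++,fast++
(s=5,f=9) a[fast]=11≠a[slow]=8 write a[6]=11 → slow++,fast++
(s=6,f=10) a[fast]=12≠a[slow]=11 write a[7]=12 → slow++,fast++
(s=7,f=11) a[fast]=12=a[slow] dup → fast++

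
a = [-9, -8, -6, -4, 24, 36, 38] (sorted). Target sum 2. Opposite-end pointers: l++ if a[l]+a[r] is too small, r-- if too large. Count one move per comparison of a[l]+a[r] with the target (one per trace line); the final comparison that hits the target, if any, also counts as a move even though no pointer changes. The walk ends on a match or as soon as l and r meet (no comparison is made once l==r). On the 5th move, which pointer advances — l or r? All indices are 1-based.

[1,7] -9+38=29 >2 → r--
[1,6] -9+36=27 >2 → r--
[1,5] -9+24=15 >2 → r--
[1,4] -9+-4=-13 <2 → l++
[2,4] -8+-4=-12 <2 → l++

l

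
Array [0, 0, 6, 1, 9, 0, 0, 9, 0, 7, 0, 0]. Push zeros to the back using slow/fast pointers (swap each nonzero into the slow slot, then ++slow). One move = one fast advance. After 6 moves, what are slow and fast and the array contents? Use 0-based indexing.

slow=0 fast=0: a[fast]=0, fast++
slow=0 fast=1: a[fast]=0, fast++
slow=0 fast=2: a[fast]=6≠0 swap→a[0]=6, slow++,fast++
slow=1 fast=3: a[fast]=1≠0 swap→a[1]=1, slow++,fast++
slow=2 fast=4: a[fast]=9≠0 swap→a[2]=9, slow++,fast++
slow=3 fast=5: a[fast]=0, fast++

slow=3, fast=6, a=[6, 1, 9, 0, 0, 0, 0, 9, 0, 7, 0, 0]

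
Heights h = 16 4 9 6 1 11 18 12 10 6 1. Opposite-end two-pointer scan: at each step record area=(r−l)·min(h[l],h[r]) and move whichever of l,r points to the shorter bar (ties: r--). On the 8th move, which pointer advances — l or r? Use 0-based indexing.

l

[0,10] min(16,1)*10=10 best=10 * → r--
[0,9] min(16,6)*9=54 best=54 * → r--
[0,8] min(16,10)*8=80 best=80 * → r--
[0,7] min(16,12)*7=84 best=84 * → r--
[0,6] min(16,18)*6=96 best=96 * → l++
[1,6] min(4,18)*5=20 best=96 → l++
[2,6] min(9,18)*4=36 best=96 → l++
[3,6] min(6,18)*3=18 best=96 → l++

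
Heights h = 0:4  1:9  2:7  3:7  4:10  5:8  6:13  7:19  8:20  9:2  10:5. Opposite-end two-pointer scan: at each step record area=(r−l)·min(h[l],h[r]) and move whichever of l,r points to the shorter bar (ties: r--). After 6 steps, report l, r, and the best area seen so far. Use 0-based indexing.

[0,10] min(4,5)*10=40 best=40 * → l++
[1,10] min(9,5)*9=45 best=45 * → r--
[1,9] min(9,2)*8=16 best=45 → r--
[1,8] min(9,20)*7=63 best=63 * → l++
[2,8] min(7,20)*6=42 best=63 → l++
[3,8] min(7,20)*5=35 best=63 → l++

l=4, r=8, best area=63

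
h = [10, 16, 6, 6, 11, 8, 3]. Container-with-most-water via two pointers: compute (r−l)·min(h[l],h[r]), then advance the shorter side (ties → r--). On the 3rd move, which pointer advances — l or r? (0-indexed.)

l

[0,6] min(10,3)*6=18 best=18 * → r--
[0,5] min(10,8)*5=40 best=40 * → r--
[0,4] min(10,11)*4=40 best=40 → l++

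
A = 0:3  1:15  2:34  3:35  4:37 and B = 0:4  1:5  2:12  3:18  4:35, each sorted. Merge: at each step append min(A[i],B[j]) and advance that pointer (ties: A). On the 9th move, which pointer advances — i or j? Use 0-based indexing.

j

i=0 j=0: A[i]=3<=B[j]=4 take 3, i++
i=1 j=0: A[i]=15>B[j]=4 take 4, j++
i=1 j=1: A[i]=15>B[j]=5 take 5, j++
i=1 j=2: A[i]=15>B[j]=12 take 12, j++
i=1 j=3: A[i]=15<=B[j]=18 take 15, i++
i=2 j=3: A[i]=34>B[j]=18 take 18, j++
i=2 j=4: A[i]=34<=B[j]=35 take 34, i++
i=3 j=4: A[i]=35<=B[j]=35 take 35, i++
i=4 j=4: A[i]=37>B[j]=35 take 35, j++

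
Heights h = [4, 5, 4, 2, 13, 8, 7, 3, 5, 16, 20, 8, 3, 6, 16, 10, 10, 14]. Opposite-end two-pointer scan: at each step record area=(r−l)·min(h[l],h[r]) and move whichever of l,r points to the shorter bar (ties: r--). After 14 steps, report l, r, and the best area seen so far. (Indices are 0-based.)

l=0 r=17: min(4,14)*17=68 best=68 *, l++
l=1 r=17: min(5,14)*16=80 best=80 *, l++
l=2 r=17: min(4,14)*15=60 best=80, l++
l=3 r=17: min(2,14)*14=28 best=80, l++
l=4 r=17: min(13,14)*13=169 best=169 *, l++
l=5 r=17: min(8,14)*12=96 best=169, l++
l=6 r=17: min(7,14)*11=77 best=169, l++
l=7 r=17: min(3,14)*10=30 best=169, l++
l=8 r=17: min(5,14)*9=45 best=169, l++
l=9 r=17: min(16,14)*8=112 best=169, r--
l=9 r=16: min(16,10)*7=70 best=169, r--
l=9 r=15: min(16,10)*6=60 best=169, r--
l=9 r=14: min(16,16)*5=80 best=169, r--
l=9 r=13: min(16,6)*4=24 best=169, r--

l=9, r=12, best area=169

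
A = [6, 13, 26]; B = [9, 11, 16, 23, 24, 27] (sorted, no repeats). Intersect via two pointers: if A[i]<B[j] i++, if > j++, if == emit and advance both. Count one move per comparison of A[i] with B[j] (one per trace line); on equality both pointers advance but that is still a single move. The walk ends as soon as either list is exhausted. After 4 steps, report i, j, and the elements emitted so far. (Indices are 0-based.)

[i=0,j=0] 6<9 → i++
[i=1,j=0] 13>9 → j++
[i=1,j=1] 13>11 → j++
[i=1,j=2] 13<16 → i++

i=2, j=2, emitted=[]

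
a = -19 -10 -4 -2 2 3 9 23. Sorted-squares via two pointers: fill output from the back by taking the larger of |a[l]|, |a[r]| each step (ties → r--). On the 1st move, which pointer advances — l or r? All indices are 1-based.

r

l=1 r=8: |-19|<=|23| out[8]=529, r--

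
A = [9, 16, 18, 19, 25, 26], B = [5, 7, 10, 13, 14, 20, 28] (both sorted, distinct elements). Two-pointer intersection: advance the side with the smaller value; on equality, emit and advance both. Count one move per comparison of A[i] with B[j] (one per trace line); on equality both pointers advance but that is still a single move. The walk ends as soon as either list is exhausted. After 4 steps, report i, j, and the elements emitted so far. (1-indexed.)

[i=1,j=1] 9>5 → j++
[i=1,j=2] 9>7 → j++
[i=1,j=3] 9<10 → i++
[i=2,j=3] 16>10 → j++

i=2, j=4, emitted=[]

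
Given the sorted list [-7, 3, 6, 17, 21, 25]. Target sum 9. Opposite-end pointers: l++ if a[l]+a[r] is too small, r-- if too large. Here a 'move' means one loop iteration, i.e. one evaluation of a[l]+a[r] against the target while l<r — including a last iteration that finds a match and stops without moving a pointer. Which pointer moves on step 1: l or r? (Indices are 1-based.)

[1,6] -7+25=18 >9 → r--

r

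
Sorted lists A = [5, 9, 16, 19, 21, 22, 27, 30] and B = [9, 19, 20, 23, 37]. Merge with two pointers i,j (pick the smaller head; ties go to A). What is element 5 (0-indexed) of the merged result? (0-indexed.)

[i=0,j=0] A[i]=5<=B[j]=9 take 5 → i++
[i=1,j=0] A[i]=9<=B[j]=9 take 9 → i++
[i=2,j=0] A[i]=16>B[j]=9 take 9 → j++
[i=2,j=1] A[i]=16<=B[j]=19 take 16 → i++
[i=3,j=1] A[i]=19<=B[j]=19 take 19 → i++
[i=4,j=1] A[i]=21>B[j]=19 take 19 → j++
[i=4,j=2] A[i]=21>B[j]=20 take 20 → j++
[i=4,j=3] A[i]=21<=B[j]=23 take 21 → i++
[i=5,j=3] A[i]=22<=B[j]=23 take 22 → i++
[i=6,j=3] A[i]=27>B[j]=23 take 23 → j++
[i=6,j=4] A[i]=27<=B[j]=37 take 27 → i++
[i=7,j=4] A[i]=30<=B[j]=37 take 30 → i++
[i=8,j=4] A done, take B[j]=37 → j++

merged[5] = 19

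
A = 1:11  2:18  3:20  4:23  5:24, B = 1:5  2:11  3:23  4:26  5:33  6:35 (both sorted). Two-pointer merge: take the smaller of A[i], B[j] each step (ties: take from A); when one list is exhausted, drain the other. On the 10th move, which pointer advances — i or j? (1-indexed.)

j

[i=1,j=1] A[i]=11>B[j]=5 take 5 → j++
[i=1,j=2] A[i]=11<=B[j]=11 take 11 → i++
[i=2,j=2] A[i]=18>B[j]=11 take 11 → j++
[i=2,j=3] A[i]=18<=B[j]=23 take 18 → i++
[i=3,j=3] A[i]=20<=B[j]=23 take 20 → i++
[i=4,j=3] A[i]=23<=B[j]=23 take 23 → i++
[i=5,j=3] A[i]=24>B[j]=23 take 23 → j++
[i=5,j=4] A[i]=24<=B[j]=26 take 24 → i++
[i=6,j=4] A done, take B[j]=26 → j++
[i=6,j=5] A done, take B[j]=33 → j++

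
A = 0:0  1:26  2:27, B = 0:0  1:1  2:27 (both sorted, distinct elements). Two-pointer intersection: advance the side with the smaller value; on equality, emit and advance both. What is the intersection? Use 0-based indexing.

[i=0,j=0] 0==0 emit → i++,j++
[i=1,j=1] 26>1 → j++
[i=1,j=2] 26<27 → i++
[i=2,j=2] 27==27 emit → i++,j++

intersection = [0, 27]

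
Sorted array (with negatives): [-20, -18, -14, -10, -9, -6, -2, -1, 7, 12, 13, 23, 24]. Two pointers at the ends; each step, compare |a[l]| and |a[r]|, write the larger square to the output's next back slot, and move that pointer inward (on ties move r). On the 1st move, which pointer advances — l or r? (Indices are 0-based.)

r

l=0 r=12: |-20|<=|24| out[12]=576, r--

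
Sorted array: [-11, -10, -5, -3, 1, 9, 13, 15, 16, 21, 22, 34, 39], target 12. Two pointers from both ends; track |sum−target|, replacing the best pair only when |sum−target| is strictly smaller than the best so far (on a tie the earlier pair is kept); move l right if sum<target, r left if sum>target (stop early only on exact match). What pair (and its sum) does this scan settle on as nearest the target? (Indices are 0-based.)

l=0 r=12: -11+39=28 d=16 *, r--
l=0 r=11: -11+34=23 d=11 *, r--
l=0 r=10: -11+22=11 d=1 *, l++
l=1 r=10: -10+22=12 d=0 *, stop

pair (-10, 22) with sum 12 (|Δ|=0)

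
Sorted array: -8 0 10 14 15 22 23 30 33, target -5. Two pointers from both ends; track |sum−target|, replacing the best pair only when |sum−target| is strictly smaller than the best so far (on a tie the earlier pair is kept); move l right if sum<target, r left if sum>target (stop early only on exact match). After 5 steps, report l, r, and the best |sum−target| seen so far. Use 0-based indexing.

[0,8] -8+33=25 d=30 * → r--
[0,7] -8+30=22 d=27 * → r--
[0,6] -8+23=15 d=20 * → r--
[0,5] -8+22=14 d=19 * → r--
[0,4] -8+15=7 d=12 * → r--

l=0, r=3, best |Δ|=12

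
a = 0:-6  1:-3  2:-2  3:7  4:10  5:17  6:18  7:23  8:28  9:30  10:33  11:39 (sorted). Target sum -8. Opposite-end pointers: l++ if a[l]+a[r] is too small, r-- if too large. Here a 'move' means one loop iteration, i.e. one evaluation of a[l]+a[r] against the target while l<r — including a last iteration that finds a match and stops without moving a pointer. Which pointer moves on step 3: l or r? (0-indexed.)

l=0 r=11: -6+39=33 >-8, r--
l=0 r=10: -6+33=27 >-8, r--
l=0 r=9: -6+30=24 >-8, r--

r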